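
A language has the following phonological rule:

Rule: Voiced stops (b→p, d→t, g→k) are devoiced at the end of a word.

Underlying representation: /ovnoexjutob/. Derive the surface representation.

ovnoexjutop

/b/ is a voiced stop in word-final position, so it devoices to [p].
Surface form: [ovnoexjutop].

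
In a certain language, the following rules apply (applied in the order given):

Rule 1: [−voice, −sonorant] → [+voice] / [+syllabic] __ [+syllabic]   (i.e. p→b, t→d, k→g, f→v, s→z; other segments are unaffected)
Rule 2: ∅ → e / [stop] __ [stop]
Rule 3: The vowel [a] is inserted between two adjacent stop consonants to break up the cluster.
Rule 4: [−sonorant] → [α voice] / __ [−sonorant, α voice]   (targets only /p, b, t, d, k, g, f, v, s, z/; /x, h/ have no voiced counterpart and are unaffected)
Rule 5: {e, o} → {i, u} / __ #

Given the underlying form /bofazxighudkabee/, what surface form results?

bovasxikhudekabei

Rule 1 (intervocalic voicing): /f/ is a voiceless obstruent between vowels /o/ and /a/, so it voices to [v]. /bofazxighudkabee/ → bovazxighudkabee.
Rule 2 (stop-cluster e-epenthesis): /d/ and /k/ form a stop–stop cluster, so [e] is inserted between them. /bovazxighudkabee/ → bovazxighudekabee.
Rule 3 (stop-cluster a-epenthesis): no segment meets the environment; /bovazxighudekabee/ is unchanged.
Rule 4 (regressive voicing assimilation): /z/ precedes the voiceless obstruent /x/, so it devoices to [s] by assimilation. /g/ precedes the voiceless obstruent /h/, so it devoices to [k] by assimilation. /bovazxighudekabee/ → bovasxikhudekabee.
Rule 5 (final vowel raising): /e/ is a mid vowel in word-final position, so it raises to [i]. /bovasxikhudekabee/ → bovasxikhudekabei.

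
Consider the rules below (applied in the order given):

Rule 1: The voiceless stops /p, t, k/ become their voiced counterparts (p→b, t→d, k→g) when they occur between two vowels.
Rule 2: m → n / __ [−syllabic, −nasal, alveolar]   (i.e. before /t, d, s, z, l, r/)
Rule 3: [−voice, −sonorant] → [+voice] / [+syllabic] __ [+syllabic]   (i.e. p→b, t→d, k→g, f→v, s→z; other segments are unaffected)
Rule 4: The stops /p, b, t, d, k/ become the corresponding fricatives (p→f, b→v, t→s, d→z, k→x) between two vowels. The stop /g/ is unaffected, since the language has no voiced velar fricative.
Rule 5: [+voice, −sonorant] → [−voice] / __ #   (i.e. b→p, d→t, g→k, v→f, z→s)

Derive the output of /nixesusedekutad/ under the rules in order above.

Rule 1 (intervocalic voicing): /k/ is a voiceless stop between vowels /e/ and /u/, so it voices to [g]. /t/ is a voiceless stop between vowels /u/ and /a/, so it voices to [d]. /nixesusedekutad/ → nixesusedegudad.
Rule 2 (nasal place assimilation): no segment meets the environment; /nixesusedegudad/ is unchanged.
Rule 3 (intervocalic voicing): /s/ is a voiceless obstruent between vowels /e/ and /u/, so it voices to [z]. /s/ is a voiceless obstruent between vowels /u/ and /e/, so it voices to [z]. /nixesusedegudad/ → nixezuzedegudad.
Rule 4 (intervocalic spirantization): /d/ is a stop between vowels /e/ and /e/, so it spirantizes to the fricative [z]. /d/ is a stop between vowels /u/ and /a/, so it spirantizes to the fricative [z]. /nixezuzedegudad/ → nixezuzezeguzad.
Rule 5 (final devoicing): /d/ is a voiced obstruent in word-final position, so it devoices to [t]. /nixezuzezeguzad/ → nixezuzezeguzat.

nixezuzezeguzat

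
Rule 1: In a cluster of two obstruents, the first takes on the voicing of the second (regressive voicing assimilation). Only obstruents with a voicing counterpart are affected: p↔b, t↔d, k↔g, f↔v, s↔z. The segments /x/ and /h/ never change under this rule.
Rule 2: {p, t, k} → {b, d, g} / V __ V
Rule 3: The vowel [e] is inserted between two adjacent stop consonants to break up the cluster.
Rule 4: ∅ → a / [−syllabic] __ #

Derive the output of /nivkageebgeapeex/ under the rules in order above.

nifkageebegeabeexa

Rule 1 (regressive voicing assimilation): /v/ precedes the voiceless obstruent /k/, so it devoices to [f] by assimilation. /nivkageebgeapeex/ → nifkageebgeapeex.
Rule 2 (intervocalic voicing): /p/ is a voiceless stop between vowels /a/ and /e/, so it voices to [b]. /nifkageebgeapeex/ → nifkageebgeabeex.
Rule 3 (stop-cluster e-epenthesis): /b/ and /g/ form a stop–stop cluster, so [e] is inserted between them. /nifkageebgeabeex/ → nifkageebegeabeex.
Rule 4 (final a-epenthesis): the form ends in the consonant /x/, so [a] is inserted word-finally. /nifkageebegeabeex/ → nifkageebegeabeexa.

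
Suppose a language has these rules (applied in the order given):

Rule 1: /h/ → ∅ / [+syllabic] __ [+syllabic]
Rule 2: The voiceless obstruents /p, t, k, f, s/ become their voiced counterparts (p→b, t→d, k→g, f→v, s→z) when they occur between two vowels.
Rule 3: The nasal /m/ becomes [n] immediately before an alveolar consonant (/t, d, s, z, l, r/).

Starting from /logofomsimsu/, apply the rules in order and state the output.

logovonsinsu

Rule 1 (intervocalic h-deletion): no segment meets the environment; /logofomsimsu/ is unchanged.
Rule 2 (intervocalic voicing): /f/ is a voiceless obstruent between vowels /o/ and /o/, so it voices to [v]. /logofomsimsu/ → logovomsimsu.
Rule 3 (nasal place assimilation): /m/ precedes the alveolar consonant /s/, so it assimilates in place to [n]. /m/ precedes the alveolar consonant /s/, so it assimilates in place to [n]. /logovomsimsu/ → logovonsinsu.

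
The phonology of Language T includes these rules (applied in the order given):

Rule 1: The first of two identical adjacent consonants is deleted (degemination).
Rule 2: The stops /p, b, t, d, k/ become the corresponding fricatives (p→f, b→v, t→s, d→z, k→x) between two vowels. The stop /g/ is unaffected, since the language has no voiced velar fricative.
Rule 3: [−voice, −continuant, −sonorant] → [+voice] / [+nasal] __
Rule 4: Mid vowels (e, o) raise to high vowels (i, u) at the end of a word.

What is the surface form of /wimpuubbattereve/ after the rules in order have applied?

wimbuuvaserevi

Rule 1 (degemination): /bb/ is a geminate; the first /b/ deletes. /tt/ is a geminate; the first /t/ deletes. /wimpuubbattereve/ → wimpuubatereve.
Rule 2 (intervocalic spirantization): /b/ is a stop between vowels /u/ and /a/, so it spirantizes to the fricative [v]. /t/ is a stop between vowels /a/ and /e/, so it spirantizes to the fricative [s]. /wimpuubatereve/ → wimpuuvasereve.
Rule 3 (post-nasal voicing): /p/ is a voiceless stop immediately after the nasal /m/, so it voices to [b]. /wimpuuvasereve/ → wimbuuvasereve.
Rule 4 (final vowel raising): /e/ is a mid vowel in word-final position, so it raises to [i]. /wimbuuvasereve/ → wimbuuvaserevi.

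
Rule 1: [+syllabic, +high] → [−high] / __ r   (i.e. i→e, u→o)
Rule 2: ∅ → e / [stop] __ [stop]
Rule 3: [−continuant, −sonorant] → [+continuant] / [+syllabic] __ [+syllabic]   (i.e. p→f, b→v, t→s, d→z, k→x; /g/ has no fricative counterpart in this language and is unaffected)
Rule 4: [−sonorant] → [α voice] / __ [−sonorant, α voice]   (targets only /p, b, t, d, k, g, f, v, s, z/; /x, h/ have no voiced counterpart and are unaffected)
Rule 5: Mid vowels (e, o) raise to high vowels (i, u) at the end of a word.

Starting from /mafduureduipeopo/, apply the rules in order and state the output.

Rule 1 (pre-rhotic lowering): /u/ is a high vowel immediately before /r/, so it lowers to [o]. /mafduureduipeopo/ → mafduoreduipeopo.
Rule 2 (stop-cluster e-epenthesis): no segment meets the environment; /mafduoreduipeopo/ is unchanged.
Rule 3 (intervocalic spirantization): /d/ is a stop between vowels /e/ and /u/, so it spirantizes to the fricative [z]. /p/ is a stop between vowels /i/ and /e/, so it spirantizes to the fricative [f]. /p/ is a stop between vowels /o/ and /o/, so it spirantizes to the fricative [f]. /mafduoreduipeopo/ → mafduorezuifeofo.
Rule 4 (regressive voicing assimilation): /f/ precedes the voiced obstruent /d/, so it voices to [v] by assimilation. /mafduorezuifeofo/ → mavduorezuifeofo.
Rule 5 (final vowel raising): /o/ is a mid vowel in word-final position, so it raises to [u]. /mavduorezuifeofo/ → mavduorezuifeofu.

mavduorezuifeofu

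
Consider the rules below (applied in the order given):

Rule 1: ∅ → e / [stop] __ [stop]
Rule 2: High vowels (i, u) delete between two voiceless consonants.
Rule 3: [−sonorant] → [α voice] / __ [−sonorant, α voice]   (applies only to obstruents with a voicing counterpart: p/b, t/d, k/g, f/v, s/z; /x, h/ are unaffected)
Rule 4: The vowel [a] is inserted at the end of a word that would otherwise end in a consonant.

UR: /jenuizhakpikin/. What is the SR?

jenuishakepkina

Rule 1 (stop-cluster e-epenthesis): /k/ and /p/ form a stop–stop cluster, so [e] is inserted between them. /jenuizhakpikin/ → jenuizhakepikin.
Rule 2 (high vowel syncope): /i/ is a high vowel flanked by voiceless consonants /p/ and /k/, so it deletes. /jenuizhakepikin/ → jenuizhakepkin.
Rule 3 (regressive voicing assimilation): /z/ precedes the voiceless obstruent /h/, so it devoices to [s] by assimilation. /jenuizhakepkin/ → jenuishakepkin.
Rule 4 (final a-epenthesis): the form ends in the consonant /n/, so [a] is inserted word-finally. /jenuishakepkin/ → jenuishakepkina.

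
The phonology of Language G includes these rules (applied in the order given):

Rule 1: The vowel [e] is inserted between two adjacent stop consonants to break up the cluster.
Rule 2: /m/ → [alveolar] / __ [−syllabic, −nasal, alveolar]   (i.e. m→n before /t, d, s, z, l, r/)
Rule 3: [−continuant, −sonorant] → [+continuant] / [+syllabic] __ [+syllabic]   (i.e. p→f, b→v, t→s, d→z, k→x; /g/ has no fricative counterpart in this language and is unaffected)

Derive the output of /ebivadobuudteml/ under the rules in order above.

evivazovuuzesenl

Rule 1 (stop-cluster e-epenthesis): /d/ and /t/ form a stop–stop cluster, so [e] is inserted between them. /ebivadobuudteml/ → ebivadobuudeteml.
Rule 2 (nasal place assimilation): /m/ precedes the alveolar consonant /l/, so it assimilates in place to [n]. /ebivadobuudeteml/ → ebivadobuudetenl.
Rule 3 (intervocalic spirantization): /b/ is a stop between vowels /e/ and /i/, so it spirantizes to the fricative [v]. /d/ is a stop between vowels /a/ and /o/, so it spirantizes to the fricative [z]. /b/ is a stop between vowels /o/ and /u/, so it spirantizes to the fricative [v]. /d/ is a stop between vowels /u/ and /e/, so it spirantizes to the fricative [z]. /t/ is a stop between vowels /e/ and /e/, so it spirantizes to the fricative [s]. /ebivadobuudetenl/ → evivazovuuzesenl.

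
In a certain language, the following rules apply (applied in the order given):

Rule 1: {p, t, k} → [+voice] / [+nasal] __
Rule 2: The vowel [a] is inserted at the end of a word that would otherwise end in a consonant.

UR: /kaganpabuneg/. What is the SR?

kaganbabunega

Rule 1 (post-nasal voicing): /p/ is a voiceless stop immediately after the nasal /n/, so it voices to [b]. /kaganpabuneg/ → kaganbabuneg.
Rule 2 (final a-epenthesis): the form ends in the consonant /g/, so [a] is inserted word-finally. /kaganbabuneg/ → kaganbabunega.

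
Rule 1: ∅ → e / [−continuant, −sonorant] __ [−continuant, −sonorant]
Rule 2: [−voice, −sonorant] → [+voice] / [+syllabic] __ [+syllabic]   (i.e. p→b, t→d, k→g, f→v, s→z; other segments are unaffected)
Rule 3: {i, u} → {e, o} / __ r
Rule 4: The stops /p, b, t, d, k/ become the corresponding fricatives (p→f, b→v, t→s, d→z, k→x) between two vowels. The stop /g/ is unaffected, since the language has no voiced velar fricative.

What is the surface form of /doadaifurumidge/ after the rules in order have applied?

Rule 1 (stop-cluster e-epenthesis): /d/ and /g/ form a stop–stop cluster, so [e] is inserted between them. /doadaifurumidge/ → doadaifurumidege.
Rule 2 (intervocalic voicing): /f/ is a voiceless obstruent between vowels /i/ and /u/, so it voices to [v]. /doadaifurumidege/ → doadaivurumidege.
Rule 3 (pre-rhotic lowering): /u/ is a high vowel immediately before /r/, so it lowers to [o]. /doadaivurumidege/ → doadaivorumidege.
Rule 4 (intervocalic spirantization): /d/ is a stop between vowels /a/ and /a/, so it spirantizes to the fricative [z]. /d/ is a stop between vowels /i/ and /e/, so it spirantizes to the fricative [z]. /doadaivorumidege/ → doazaivorumizege.

doazaivorumizege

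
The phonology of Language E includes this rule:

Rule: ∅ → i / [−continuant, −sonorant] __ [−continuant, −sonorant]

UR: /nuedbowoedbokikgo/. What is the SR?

/d/ and /b/ form a stop–stop cluster, so [i] is inserted between them.
/d/ and /b/ form a stop–stop cluster, so [i] is inserted between them.
/k/ and /g/ form a stop–stop cluster, so [i] is inserted between them.
Surface form: [nuedibowoedibokikigo].

nuedibowoedibokikigo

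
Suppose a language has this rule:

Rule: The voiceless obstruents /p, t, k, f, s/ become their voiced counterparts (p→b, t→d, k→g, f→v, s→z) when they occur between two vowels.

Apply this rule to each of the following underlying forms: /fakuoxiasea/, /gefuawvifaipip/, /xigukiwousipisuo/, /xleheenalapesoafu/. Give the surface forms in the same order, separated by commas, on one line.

/fakuoxiasea/: /k/ is a voiceless obstruent between vowels /a/ and /u/, so it voices to [g]. /s/ is a voiceless obstruent between vowels /a/ and /e/, so it voices to [z]. → [faguoxiazea].
/gefuawvifaipip/: /f/ is a voiceless obstruent between vowels /e/ and /u/, so it voices to [v]. /f/ is a voiceless obstruent between vowels /i/ and /a/, so it voices to [v]. /p/ is a voiceless obstruent between vowels /i/ and /i/, so it voices to [b]. → [gevuawvivaibip].
/xigukiwousipisuo/: /k/ is a voiceless obstruent between vowels /u/ and /i/, so it voices to [g]. /s/ is a voiceless obstruent between vowels /u/ and /i/, so it voices to [z]. /p/ is a voiceless obstruent between vowels /i/ and /i/, so it voices to [b]. /s/ is a voiceless obstruent between vowels /i/ and /u/, so it voices to [z]. → [xigugiwouzibizuo].
/xleheenalapesoafu/: /p/ is a voiceless obstruent between vowels /a/ and /e/, so it voices to [b]. /s/ is a voiceless obstruent between vowels /e/ and /o/, so it voices to [z]. /f/ is a voiceless obstruent between vowels /a/ and /u/, so it voices to [v]. → [xleheenalabezoavu].

faguoxiazea, gevuawvivaibip, xigugiwouzibizuo, xleheenalabezoavu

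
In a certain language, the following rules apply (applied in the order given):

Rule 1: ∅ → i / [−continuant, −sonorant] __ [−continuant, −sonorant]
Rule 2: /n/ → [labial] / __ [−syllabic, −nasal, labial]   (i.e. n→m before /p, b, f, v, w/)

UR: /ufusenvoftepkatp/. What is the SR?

ufusemvoftepikatip

Rule 1 (stop-cluster i-epenthesis): /p/ and /k/ form a stop–stop cluster, so [i] is inserted between them. /t/ and /p/ form a stop–stop cluster, so [i] is inserted between them. /ufusenvoftepkatp/ → ufusenvoftepikatip.
Rule 2 (nasal place assimilation): /n/ precedes the labial consonant /v/, so it assimilates in place to [m]. /ufusenvoftepikatip/ → ufusemvoftepikatip.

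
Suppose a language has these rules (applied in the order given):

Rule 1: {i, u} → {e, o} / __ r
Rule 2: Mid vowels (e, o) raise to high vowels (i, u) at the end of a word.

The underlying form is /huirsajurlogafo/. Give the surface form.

Rule 1 (pre-rhotic lowering): /i/ is a high vowel immediately before /r/, so it lowers to [e]. /u/ is a high vowel immediately before /r/, so it lowers to [o]. /huirsajurlogafo/ → huersajorlogafo.
Rule 2 (final vowel raising): /o/ is a mid vowel in word-final position, so it raises to [u]. /huersajorlogafo/ → huersajorlogafu.

huersajorlogafu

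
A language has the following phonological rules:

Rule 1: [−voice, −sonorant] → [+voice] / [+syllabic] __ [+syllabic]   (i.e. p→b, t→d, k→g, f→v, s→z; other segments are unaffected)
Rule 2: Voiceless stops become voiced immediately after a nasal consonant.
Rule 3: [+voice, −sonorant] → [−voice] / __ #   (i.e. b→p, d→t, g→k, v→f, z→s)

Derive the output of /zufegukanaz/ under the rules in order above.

zuveguganas

Rule 1 (intervocalic voicing): /f/ is a voiceless obstruent between vowels /u/ and /e/, so it voices to [v]. /k/ is a voiceless obstruent between vowels /u/ and /a/, so it voices to [g]. /zufegukanaz/ → zuveguganaz.
Rule 2 (post-nasal voicing): no segment meets the environment; /zuveguganaz/ is unchanged.
Rule 3 (final devoicing): /z/ is a voiced obstruent in word-final position, so it devoices to [s]. /zuveguganaz/ → zuveguganas.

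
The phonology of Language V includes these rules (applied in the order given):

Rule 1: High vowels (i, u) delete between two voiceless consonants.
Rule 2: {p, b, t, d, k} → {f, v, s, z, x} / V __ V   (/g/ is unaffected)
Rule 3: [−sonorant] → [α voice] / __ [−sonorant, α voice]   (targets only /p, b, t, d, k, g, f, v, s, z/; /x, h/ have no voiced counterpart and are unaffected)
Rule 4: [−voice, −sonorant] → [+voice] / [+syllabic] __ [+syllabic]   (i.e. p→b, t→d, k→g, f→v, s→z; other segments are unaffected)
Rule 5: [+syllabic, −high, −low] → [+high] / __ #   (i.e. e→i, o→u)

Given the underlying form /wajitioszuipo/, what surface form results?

Rule 1 (high vowel syncope): no segment meets the environment; /wajitioszuipo/ is unchanged.
Rule 2 (intervocalic spirantization): /t/ is a stop between vowels /i/ and /i/, so it spirantizes to the fricative [s]. /p/ is a stop between vowels /i/ and /o/, so it spirantizes to the fricative [f]. /wajitioszuipo/ → wajisioszuifo.
Rule 3 (regressive voicing assimilation): /s/ precedes the voiced obstruent /z/, so it voices to [z] by assimilation. /wajisioszuifo/ → wajisiozzuifo.
Rule 4 (intervocalic voicing): /s/ is a voiceless obstruent between vowels /i/ and /i/, so it voices to [z]. /f/ is a voiceless obstruent between vowels /i/ and /o/, so it voices to [v]. /wajisiozzuifo/ → wajiziozzuivo.
Rule 5 (final vowel raising): /o/ is a mid vowel in word-final position, so it raises to [u]. /wajiziozzuivo/ → wajiziozzuivu.

wajiziozzuivu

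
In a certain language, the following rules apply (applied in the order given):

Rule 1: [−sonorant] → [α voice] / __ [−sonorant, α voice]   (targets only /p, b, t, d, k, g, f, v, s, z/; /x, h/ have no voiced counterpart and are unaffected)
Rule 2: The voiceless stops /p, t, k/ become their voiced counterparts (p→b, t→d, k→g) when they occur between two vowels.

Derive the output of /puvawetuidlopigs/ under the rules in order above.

Rule 1 (regressive voicing assimilation): /g/ precedes the voiceless obstruent /s/, so it devoices to [k] by assimilation. /puvawetuidlopigs/ → puvawetuidlopiks.
Rule 2 (intervocalic voicing): /t/ is a voiceless stop between vowels /e/ and /u/, so it voices to [d]. /p/ is a voiceless stop between vowels /o/ and /i/, so it voices to [b]. /puvawetuidlopiks/ → puvaweduidlobiks.

puvaweduidlobiks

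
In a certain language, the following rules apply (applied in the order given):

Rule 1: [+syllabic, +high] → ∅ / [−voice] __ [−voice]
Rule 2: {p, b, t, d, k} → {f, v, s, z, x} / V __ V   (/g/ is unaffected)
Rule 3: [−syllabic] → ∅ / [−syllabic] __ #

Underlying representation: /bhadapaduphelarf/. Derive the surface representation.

Rule 1 (high vowel syncope): no segment meets the environment; /bhadapaduphelarf/ is unchanged.
Rule 2 (intervocalic spirantization): /d/ is a stop between vowels /a/ and /a/, so it spirantizes to the fricative [z]. /p/ is a stop between vowels /a/ and /a/, so it spirantizes to the fricative [f]. /d/ is a stop between vowels /a/ and /u/, so it spirantizes to the fricative [z]. /bhadapaduphelarf/ → bhazafazuphelarf.
Rule 3 (final cluster simplification): /f/ is the second consonant of a word-final cluster /rf/, so it deletes. /bhazafazuphelarf/ → bhazafazuphelar.

bhazafazuphelar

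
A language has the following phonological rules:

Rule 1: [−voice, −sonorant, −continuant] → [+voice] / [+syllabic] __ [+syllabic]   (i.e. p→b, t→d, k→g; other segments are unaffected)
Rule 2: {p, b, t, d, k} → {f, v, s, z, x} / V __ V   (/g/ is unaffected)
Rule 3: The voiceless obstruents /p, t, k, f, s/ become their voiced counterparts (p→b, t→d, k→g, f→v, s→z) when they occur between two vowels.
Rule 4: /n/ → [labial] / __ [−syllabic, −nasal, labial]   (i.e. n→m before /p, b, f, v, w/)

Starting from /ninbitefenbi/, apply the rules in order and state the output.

nimbizevembi

Rule 1 (intervocalic voicing): /t/ is a voiceless stop between vowels /i/ and /e/, so it voices to [d]. /ninbitefenbi/ → ninbidefenbi.
Rule 2 (intervocalic spirantization): /d/ is a stop between vowels /i/ and /e/, so it spirantizes to the fricative [z]. /ninbidefenbi/ → ninbizefenbi.
Rule 3 (intervocalic voicing): /f/ is a voiceless obstruent between vowels /e/ and /e/, so it voices to [v]. /ninbizefenbi/ → ninbizevenbi.
Rule 4 (nasal place assimilation): /n/ precedes the labial consonant /b/, so it assimilates in place to [m]. /n/ precedes the labial consonant /b/, so it assimilates in place to [m]. /ninbizevenbi/ → nimbizevembi.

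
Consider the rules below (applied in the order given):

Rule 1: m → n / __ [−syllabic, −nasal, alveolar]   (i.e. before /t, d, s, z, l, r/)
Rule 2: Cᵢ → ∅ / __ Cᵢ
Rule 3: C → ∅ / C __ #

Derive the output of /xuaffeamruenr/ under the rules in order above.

Rule 1 (nasal place assimilation): /m/ precedes the alveolar consonant /r/, so it assimilates in place to [n]. /xuaffeamruenr/ → xuaffeanruenr.
Rule 2 (degemination): /ff/ is a geminate; the first /f/ deletes. /xuaffeanruenr/ → xuafeanruenr.
Rule 3 (final cluster simplification): /r/ is the second consonant of a word-final cluster /nr/, so it deletes. /xuafeanruenr/ → xuafeanruen.

xuafeanruen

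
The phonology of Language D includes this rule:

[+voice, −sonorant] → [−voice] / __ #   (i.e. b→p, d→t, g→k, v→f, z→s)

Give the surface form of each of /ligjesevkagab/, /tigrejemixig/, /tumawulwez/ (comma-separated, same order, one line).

/ligjesevkagab/: /b/ is a voiced obstruent in word-final position, so it devoices to [p]. → [ligjesevkagap].
/tigrejemixig/: /g/ is a voiced obstruent in word-final position, so it devoices to [k]. → [tigrejemixik].
/tumawulwez/: /z/ is a voiced obstruent in word-final position, so it devoices to [s]. → [tumawulwes].

ligjesevkagap, tigrejemixik, tumawulwes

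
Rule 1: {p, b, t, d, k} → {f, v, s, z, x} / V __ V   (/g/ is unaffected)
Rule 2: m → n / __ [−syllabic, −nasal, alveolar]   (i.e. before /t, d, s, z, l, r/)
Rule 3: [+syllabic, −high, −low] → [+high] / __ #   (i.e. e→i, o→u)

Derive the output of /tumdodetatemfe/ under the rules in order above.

tundozesasemfi

Rule 1 (intervocalic spirantization): /d/ is a stop between vowels /o/ and /e/, so it spirantizes to the fricative [z]. /t/ is a stop between vowels /e/ and /a/, so it spirantizes to the fricative [s]. /t/ is a stop between vowels /a/ and /e/, so it spirantizes to the fricative [s]. /tumdodetatemfe/ → tumdozesasemfe.
Rule 2 (nasal place assimilation): /m/ precedes the alveolar consonant /d/, so it assimilates in place to [n]. /tumdozesasemfe/ → tundozesasemfe.
Rule 3 (final vowel raising): /e/ is a mid vowel in word-final position, so it raises to [i]. /tundozesasemfe/ → tundozesasemfi.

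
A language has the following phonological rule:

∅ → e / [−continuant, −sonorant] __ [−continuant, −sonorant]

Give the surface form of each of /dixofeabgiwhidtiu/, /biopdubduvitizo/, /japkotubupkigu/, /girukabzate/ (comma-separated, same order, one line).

dixofeabegiwhidetiu, biopedubeduvitizo, japekotubupekigu, girukabzate

/dixofeabgiwhidtiu/: /b/ and /g/ form a stop–stop cluster, so [e] is inserted between them. /d/ and /t/ form a stop–stop cluster, so [e] is inserted between them. → [dixofeabegiwhidetiu].
/biopdubduvitizo/: /p/ and /d/ form a stop–stop cluster, so [e] is inserted between them. /b/ and /d/ form a stop–stop cluster, so [e] is inserted between them. → [biopedubeduvitizo].
/japkotubupkigu/: /p/ and /k/ form a stop–stop cluster, so [e] is inserted between them. /p/ and /k/ form a stop–stop cluster, so [e] is inserted between them. → [japekotubupekigu].
/girukabzate/: the rule's environment is not met; surfaces unchanged as [girukabzate].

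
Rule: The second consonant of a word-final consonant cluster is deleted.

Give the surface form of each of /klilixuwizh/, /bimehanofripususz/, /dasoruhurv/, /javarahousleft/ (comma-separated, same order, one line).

klilixuwiz, bimehanofripusus, dasoruhur, javarahouslef

/klilixuwizh/: /h/ is the second consonant of a word-final cluster /zh/, so it deletes. → [klilixuwiz].
/bimehanofripususz/: /z/ is the second consonant of a word-final cluster /sz/, so it deletes. → [bimehanofripusus].
/dasoruhurv/: /v/ is the second consonant of a word-final cluster /rv/, so it deletes. → [dasoruhur].
/javarahousleft/: /t/ is the second consonant of a word-final cluster /ft/, so it deletes. → [javarahouslef].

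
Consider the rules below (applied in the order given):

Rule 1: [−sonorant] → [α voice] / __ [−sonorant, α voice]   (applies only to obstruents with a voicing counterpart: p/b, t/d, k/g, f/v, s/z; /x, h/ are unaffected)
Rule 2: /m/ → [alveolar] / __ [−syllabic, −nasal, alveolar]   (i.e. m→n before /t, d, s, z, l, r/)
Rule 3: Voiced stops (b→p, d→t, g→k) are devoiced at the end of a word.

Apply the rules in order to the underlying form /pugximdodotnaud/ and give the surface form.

pukxindodotnaut

Rule 1 (regressive voicing assimilation): /g/ precedes the voiceless obstruent /x/, so it devoices to [k] by assimilation. /pugximdodotnaud/ → pukximdodotnaud.
Rule 2 (nasal place assimilation): /m/ precedes the alveolar consonant /d/, so it assimilates in place to [n]. /pukximdodotnaud/ → pukxindodotnaud.
Rule 3 (final devoicing): /d/ is a voiced stop in word-final position, so it devoices to [t]. /pukxindodotnaud/ → pukxindodotnaut.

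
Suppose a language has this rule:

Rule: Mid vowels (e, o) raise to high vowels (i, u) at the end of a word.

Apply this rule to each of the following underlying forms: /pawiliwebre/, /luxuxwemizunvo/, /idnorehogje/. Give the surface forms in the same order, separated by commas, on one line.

pawiliwebri, luxuxwemizunvu, idnorehogji

/pawiliwebre/: /e/ is a mid vowel in word-final position, so it raises to [i]. → [pawiliwebri].
/luxuxwemizunvo/: /o/ is a mid vowel in word-final position, so it raises to [u]. → [luxuxwemizunvu].
/idnorehogje/: /e/ is a mid vowel in word-final position, so it raises to [i]. → [idnorehogji].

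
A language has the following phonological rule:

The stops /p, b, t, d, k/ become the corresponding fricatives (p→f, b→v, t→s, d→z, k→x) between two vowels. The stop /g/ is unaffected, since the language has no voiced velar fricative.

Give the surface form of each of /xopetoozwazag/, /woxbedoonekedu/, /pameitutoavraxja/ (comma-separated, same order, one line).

/xopetoozwazag/: /p/ is a stop between vowels /o/ and /e/, so it spirantizes to the fricative [f]. /t/ is a stop between vowels /e/ and /o/, so it spirantizes to the fricative [s]. → [xofesoozwazag].
/woxbedoonekedu/: /d/ is a stop between vowels /e/ and /o/, so it spirantizes to the fricative [z]. /k/ is a stop between vowels /e/ and /e/, so it spirantizes to the fricative [x]. /d/ is a stop between vowels /e/ and /u/, so it spirantizes to the fricative [z]. → [woxbezoonexezu].
/pameitutoavraxja/: /t/ is a stop between vowels /i/ and /u/, so it spirantizes to the fricative [s]. /t/ is a stop between vowels /u/ and /o/, so it spirantizes to the fricative [s]. → [pameisusoavraxja].

xofesoozwazag, woxbezoonexezu, pameisusoavraxja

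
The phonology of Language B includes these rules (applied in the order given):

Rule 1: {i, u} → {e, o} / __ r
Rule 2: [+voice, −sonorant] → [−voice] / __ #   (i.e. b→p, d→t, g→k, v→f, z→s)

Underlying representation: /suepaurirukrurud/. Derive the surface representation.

Rule 1 (pre-rhotic lowering): /u/ is a high vowel immediately before /r/, so it lowers to [o]. /i/ is a high vowel immediately before /r/, so it lowers to [e]. /u/ is a high vowel immediately before /r/, so it lowers to [o]. /suepaurirukrurud/ → suepaorerukrorud.
Rule 2 (final devoicing): /d/ is a voiced obstruent in word-final position, so it devoices to [t]. /suepaorerukrorud/ → suepaorerukrorut.

suepaorerukrorut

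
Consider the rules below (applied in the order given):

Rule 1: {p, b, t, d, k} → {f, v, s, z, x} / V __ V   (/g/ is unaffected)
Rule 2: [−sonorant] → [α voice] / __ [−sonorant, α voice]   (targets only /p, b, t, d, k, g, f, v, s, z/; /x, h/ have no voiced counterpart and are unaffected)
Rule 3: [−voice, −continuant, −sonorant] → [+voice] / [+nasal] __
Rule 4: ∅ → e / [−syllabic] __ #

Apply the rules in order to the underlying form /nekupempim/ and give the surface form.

Rule 1 (intervocalic spirantization): /k/ is a stop between vowels /e/ and /u/, so it spirantizes to the fricative [x]. /p/ is a stop between vowels /u/ and /e/, so it spirantizes to the fricative [f]. /nekupempim/ → nexufempim.
Rule 2 (regressive voicing assimilation): no segment meets the environment; /nexufempim/ is unchanged.
Rule 3 (post-nasal voicing): /p/ is a voiceless stop immediately after the nasal /m/, so it voices to [b]. /nexufempim/ → nexufembim.
Rule 4 (final e-epenthesis): the form ends in the consonant /m/, so [e] is inserted word-finally. /nexufembim/ → nexufembime.

nexufembime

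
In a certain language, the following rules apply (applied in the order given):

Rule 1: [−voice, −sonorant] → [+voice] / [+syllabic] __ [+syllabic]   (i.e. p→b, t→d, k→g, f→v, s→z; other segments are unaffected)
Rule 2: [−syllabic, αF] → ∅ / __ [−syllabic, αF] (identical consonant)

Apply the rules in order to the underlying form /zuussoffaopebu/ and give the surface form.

Rule 1 (intervocalic voicing): /p/ is a voiceless obstruent between vowels /o/ and /e/, so it voices to [b]. /zuussoffaopebu/ → zuussoffaobebu.
Rule 2 (degemination): /ss/ is a geminate; the first /s/ deletes. /ff/ is a geminate; the first /f/ deletes. /zuussoffaobebu/ → zuusofaobebu.

zuusofaobebu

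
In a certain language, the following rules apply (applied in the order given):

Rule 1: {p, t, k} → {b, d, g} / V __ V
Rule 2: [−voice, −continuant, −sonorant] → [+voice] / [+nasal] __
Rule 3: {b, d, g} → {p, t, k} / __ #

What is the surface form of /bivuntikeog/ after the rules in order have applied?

bivundigeok

Rule 1 (intervocalic voicing): /k/ is a voiceless stop between vowels /i/ and /e/, so it voices to [g]. /bivuntikeog/ → bivuntigeog.
Rule 2 (post-nasal voicing): /t/ is a voiceless stop immediately after the nasal /n/, so it voices to [d]. /bivuntigeog/ → bivundigeog.
Rule 3 (final devoicing): /g/ is a voiced stop in word-final position, so it devoices to [k]. /bivundigeog/ → bivundigeok.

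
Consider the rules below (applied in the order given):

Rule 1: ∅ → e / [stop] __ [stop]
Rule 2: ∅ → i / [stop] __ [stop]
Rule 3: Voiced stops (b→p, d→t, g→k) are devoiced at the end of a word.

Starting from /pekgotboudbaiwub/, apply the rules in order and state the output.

Rule 1 (stop-cluster e-epenthesis): /k/ and /g/ form a stop–stop cluster, so [e] is inserted between them. /t/ and /b/ form a stop–stop cluster, so [e] is inserted between them. /d/ and /b/ form a stop–stop cluster, so [e] is inserted between them. /pekgotboudbaiwub/ → pekegoteboudebaiwub.
Rule 2 (stop-cluster i-epenthesis): no segment meets the environment; /pekegoteboudebaiwub/ is unchanged.
Rule 3 (final devoicing): /b/ is a voiced stop in word-final position, so it devoices to [p]. /pekegoteboudebaiwub/ → pekegoteboudebaiwup.

pekegoteboudebaiwup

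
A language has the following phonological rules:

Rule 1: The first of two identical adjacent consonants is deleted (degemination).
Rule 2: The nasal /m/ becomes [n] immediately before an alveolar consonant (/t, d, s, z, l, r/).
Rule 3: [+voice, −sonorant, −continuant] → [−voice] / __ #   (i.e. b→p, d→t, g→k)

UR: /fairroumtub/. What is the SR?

Rule 1 (degemination): /rr/ is a geminate; the first /r/ deletes. /fairroumtub/ → fairoumtub.
Rule 2 (nasal place assimilation): /m/ precedes the alveolar consonant /t/, so it assimilates in place to [n]. /fairoumtub/ → fairountub.
Rule 3 (final devoicing): /b/ is a voiced stop in word-final position, so it devoices to [p]. /fairountub/ → fairountup.

fairountup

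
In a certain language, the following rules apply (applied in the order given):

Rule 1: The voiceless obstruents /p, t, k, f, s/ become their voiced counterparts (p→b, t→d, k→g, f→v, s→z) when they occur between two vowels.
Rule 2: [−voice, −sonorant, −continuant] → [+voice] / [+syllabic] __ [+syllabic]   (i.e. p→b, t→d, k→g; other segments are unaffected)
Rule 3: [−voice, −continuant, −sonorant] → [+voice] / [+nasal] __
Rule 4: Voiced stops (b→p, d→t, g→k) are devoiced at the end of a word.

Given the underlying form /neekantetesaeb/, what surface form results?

Rule 1 (intervocalic voicing): /k/ is a voiceless obstruent between vowels /e/ and /a/, so it voices to [g]. /t/ is a voiceless obstruent between vowels /e/ and /e/, so it voices to [d]. /s/ is a voiceless obstruent between vowels /e/ and /a/, so it voices to [z]. /neekantetesaeb/ → neegantedezaeb.
Rule 2 (intervocalic voicing): no segment meets the environment; /neegantedezaeb/ is unchanged.
Rule 3 (post-nasal voicing): /t/ is a voiceless stop immediately after the nasal /n/, so it voices to [d]. /neegantedezaeb/ → neegandedezaeb.
Rule 4 (final devoicing): /b/ is a voiced stop in word-final position, so it devoices to [p]. /neegandedezaeb/ → neegandedezaep.

neegandedezaep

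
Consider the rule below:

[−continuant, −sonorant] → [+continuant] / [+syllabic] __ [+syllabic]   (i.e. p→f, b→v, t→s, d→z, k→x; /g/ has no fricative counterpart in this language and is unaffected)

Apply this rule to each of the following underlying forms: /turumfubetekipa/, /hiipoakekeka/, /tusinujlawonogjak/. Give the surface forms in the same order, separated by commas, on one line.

/turumfubetekipa/: /b/ is a stop between vowels /u/ and /e/, so it spirantizes to the fricative [v]. /t/ is a stop between vowels /e/ and /e/, so it spirantizes to the fricative [s]. /k/ is a stop between vowels /e/ and /i/, so it spirantizes to the fricative [x]. /p/ is a stop between vowels /i/ and /a/, so it spirantizes to the fricative [f]. → [turumfuvesexifa].
/hiipoakekeka/: /p/ is a stop between vowels /i/ and /o/, so it spirantizes to the fricative [f]. /k/ is a stop between vowels /a/ and /e/, so it spirantizes to the fricative [x]. /k/ is a stop between vowels /e/ and /e/, so it spirantizes to the fricative [x]. /k/ is a stop between vowels /e/ and /a/, so it spirantizes to the fricative [x]. → [hiifoaxexexa].
/tusinujlawonogjak/: the rule's environment is not met; surfaces unchanged as [tusinujlawonogjak].

turumfuvesexifa, hiifoaxexexa, tusinujlawonogjak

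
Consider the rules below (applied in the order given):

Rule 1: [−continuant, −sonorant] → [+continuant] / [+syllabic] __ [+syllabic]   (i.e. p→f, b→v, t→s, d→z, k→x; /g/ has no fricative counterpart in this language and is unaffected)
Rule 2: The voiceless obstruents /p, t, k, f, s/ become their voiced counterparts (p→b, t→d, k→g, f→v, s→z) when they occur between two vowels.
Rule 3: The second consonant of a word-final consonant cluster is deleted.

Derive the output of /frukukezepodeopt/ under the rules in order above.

fruxuxezevozeop

Rule 1 (intervocalic spirantization): /k/ is a stop between vowels /u/ and /u/, so it spirantizes to the fricative [x]. /k/ is a stop between vowels /u/ and /e/, so it spirantizes to the fricative [x]. /p/ is a stop between vowels /e/ and /o/, so it spirantizes to the fricative [f]. /d/ is a stop between vowels /o/ and /e/, so it spirantizes to the fricative [z]. /frukukezepodeopt/ → fruxuxezefozeopt.
Rule 2 (intervocalic voicing): /f/ is a voiceless obstruent between vowels /e/ and /o/, so it voices to [v]. /fruxuxezefozeopt/ → fruxuxezevozeopt.
Rule 3 (final cluster simplification): /t/ is the second consonant of a word-final cluster /pt/, so it deletes. /fruxuxezevozeopt/ → fruxuxezevozeop.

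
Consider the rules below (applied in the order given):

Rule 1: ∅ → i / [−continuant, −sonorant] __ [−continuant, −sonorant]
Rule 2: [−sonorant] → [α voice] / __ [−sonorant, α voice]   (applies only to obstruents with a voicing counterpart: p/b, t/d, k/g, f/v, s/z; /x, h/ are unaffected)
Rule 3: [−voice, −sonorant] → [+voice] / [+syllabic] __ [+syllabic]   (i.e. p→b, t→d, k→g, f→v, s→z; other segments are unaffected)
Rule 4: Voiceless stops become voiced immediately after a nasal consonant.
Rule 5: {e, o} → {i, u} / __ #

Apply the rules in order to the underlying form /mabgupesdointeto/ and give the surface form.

Rule 1 (stop-cluster i-epenthesis): /b/ and /g/ form a stop–stop cluster, so [i] is inserted between them. /mabgupesdointeto/ → mabigupesdointeto.
Rule 2 (regressive voicing assimilation): /s/ precedes the voiced obstruent /d/, so it voices to [z] by assimilation. /mabigupesdointeto/ → mabigupezdointeto.
Rule 3 (intervocalic voicing): /p/ is a voiceless obstruent between vowels /u/ and /e/, so it voices to [b]. /t/ is a voiceless obstruent between vowels /e/ and /o/, so it voices to [d]. /mabigupezdointeto/ → mabigubezdointedo.
Rule 4 (post-nasal voicing): /t/ is a voiceless stop immediately after the nasal /n/, so it voices to [d]. /mabigubezdointedo/ → mabigubezdoindedo.
Rule 5 (final vowel raising): /o/ is a mid vowel in word-final position, so it raises to [u]. /mabigubezdoindedo/ → mabigubezdoindedu.

mabigubezdoindedu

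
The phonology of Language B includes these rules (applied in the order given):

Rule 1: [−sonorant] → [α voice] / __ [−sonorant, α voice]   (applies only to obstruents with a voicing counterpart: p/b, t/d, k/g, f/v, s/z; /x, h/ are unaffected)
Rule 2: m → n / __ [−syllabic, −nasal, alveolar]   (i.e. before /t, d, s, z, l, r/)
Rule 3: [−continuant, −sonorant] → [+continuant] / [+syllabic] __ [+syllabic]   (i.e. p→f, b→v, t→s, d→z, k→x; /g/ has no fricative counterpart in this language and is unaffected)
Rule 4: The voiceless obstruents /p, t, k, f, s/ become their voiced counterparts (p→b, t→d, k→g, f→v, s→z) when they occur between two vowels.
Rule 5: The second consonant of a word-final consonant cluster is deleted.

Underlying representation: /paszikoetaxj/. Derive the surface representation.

pazzixoezax

Rule 1 (regressive voicing assimilation): /s/ precedes the voiced obstruent /z/, so it voices to [z] by assimilation. /paszikoetaxj/ → pazzikoetaxj.
Rule 2 (nasal place assimilation): no segment meets the environment; /pazzikoetaxj/ is unchanged.
Rule 3 (intervocalic spirantization): /k/ is a stop between vowels /i/ and /o/, so it spirantizes to the fricative [x]. /t/ is a stop between vowels /e/ and /a/, so it spirantizes to the fricative [s]. /pazzikoetaxj/ → pazzixoesaxj.
Rule 4 (intervocalic voicing): /s/ is a voiceless obstruent between vowels /e/ and /a/, so it voices to [z]. /pazzixoesaxj/ → pazzixoezaxj.
Rule 5 (final cluster simplification): /j/ is the second consonant of a word-final cluster /xj/, so it deletes. /pazzixoezaxj/ → pazzixoezax.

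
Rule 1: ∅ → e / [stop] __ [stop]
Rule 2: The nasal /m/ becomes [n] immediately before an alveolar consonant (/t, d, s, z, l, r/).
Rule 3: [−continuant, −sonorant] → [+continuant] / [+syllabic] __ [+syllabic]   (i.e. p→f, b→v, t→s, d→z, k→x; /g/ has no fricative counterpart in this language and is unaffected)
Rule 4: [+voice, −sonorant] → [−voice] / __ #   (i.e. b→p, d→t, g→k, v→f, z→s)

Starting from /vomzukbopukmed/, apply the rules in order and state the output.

vonzuxevofukmet

Rule 1 (stop-cluster e-epenthesis): /k/ and /b/ form a stop–stop cluster, so [e] is inserted between them. /vomzukbopukmed/ → vomzukebopukmed.
Rule 2 (nasal place assimilation): /m/ precedes the alveolar consonant /z/, so it assimilates in place to [n]. /vomzukebopukmed/ → vonzukebopukmed.
Rule 3 (intervocalic spirantization): /k/ is a stop between vowels /u/ and /e/, so it spirantizes to the fricative [x]. /b/ is a stop between vowels /e/ and /o/, so it spirantizes to the fricative [v]. /p/ is a stop between vowels /o/ and /u/, so it spirantizes to the fricative [f]. /vonzukebopukmed/ → vonzuxevofukmed.
Rule 4 (final devoicing): /d/ is a voiced obstruent in word-final position, so it devoices to [t]. /vonzuxevofukmed/ → vonzuxevofukmet.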